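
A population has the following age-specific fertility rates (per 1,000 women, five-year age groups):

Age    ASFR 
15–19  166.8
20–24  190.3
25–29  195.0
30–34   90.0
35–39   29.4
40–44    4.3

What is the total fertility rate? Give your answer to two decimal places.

3.38

Sum of ASFRs = 166.8 + 190.3 + 195.0 + 90.0 + 29.4 + 4.3 = 675.8
TFR = 5 × 675.8 / 1000 = 3.379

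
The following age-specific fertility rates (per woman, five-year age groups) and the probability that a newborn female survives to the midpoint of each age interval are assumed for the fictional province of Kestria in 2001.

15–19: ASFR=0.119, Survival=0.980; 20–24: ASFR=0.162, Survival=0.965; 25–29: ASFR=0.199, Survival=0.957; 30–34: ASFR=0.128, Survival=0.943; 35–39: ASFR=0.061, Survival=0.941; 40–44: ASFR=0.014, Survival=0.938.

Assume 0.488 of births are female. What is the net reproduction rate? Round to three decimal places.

Proportion female at birth = 0.488.
Per-age-group product (5 × ASFR × survival probability):
  15–19: 5 × 0.119 × 0.980 = 0.58310
  20–24: 5 × 0.162 × 0.965 = 0.78165
  25–29: 5 × 0.199 × 0.957 = 0.95222
  30–34: 5 × 0.128 × 0.943 = 0.60352
  35–39: 5 × 0.061 × 0.941 = 0.28701
  40–44: 5 × 0.014 × 0.938 = 0.06566
Sum = 3.27316
NRR = 0.488 × 3.27316 = 1.59730
NRR > 1, so each generation more than replaces itself.

1.597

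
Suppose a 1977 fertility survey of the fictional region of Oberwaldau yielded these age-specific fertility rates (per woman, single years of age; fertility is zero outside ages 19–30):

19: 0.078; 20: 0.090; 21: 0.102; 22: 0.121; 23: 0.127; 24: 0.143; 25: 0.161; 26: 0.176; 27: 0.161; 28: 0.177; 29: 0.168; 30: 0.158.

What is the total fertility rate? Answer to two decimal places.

1.66

Sum of ASFRs = 0.078 + 0.090 + 0.102 + 0.121 + 0.127 + 0.143 + 0.161 + 0.176 + 0.161 + 0.177 + 0.168 + 0.158 = 1.662
TFR = 1.662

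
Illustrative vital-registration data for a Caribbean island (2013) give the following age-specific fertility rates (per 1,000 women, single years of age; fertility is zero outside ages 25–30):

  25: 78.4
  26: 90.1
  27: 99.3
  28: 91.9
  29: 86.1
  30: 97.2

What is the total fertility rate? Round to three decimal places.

Sum of ASFRs = 78.4 + 90.1 + 99.3 + 91.9 + 86.1 + 97.2 = 543.0
TFR = 543.0 / 1000 = 0.543

0.543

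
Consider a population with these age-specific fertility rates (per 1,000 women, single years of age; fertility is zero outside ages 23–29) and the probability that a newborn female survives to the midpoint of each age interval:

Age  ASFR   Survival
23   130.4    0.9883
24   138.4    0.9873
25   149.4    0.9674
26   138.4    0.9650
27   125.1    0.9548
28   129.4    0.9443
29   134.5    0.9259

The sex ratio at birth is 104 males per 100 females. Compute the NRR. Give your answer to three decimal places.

Proportion female at birth = 100 / (100 + 104) = 0.49020.
Per-age-group product (1 × ASFR × survival probability):
  23: 1 × 130.4/1000 × 0.9883 = 0.12887
  24: 1 × 138.4/1000 × 0.9873 = 0.13664
  25: 1 × 149.4/1000 × 0.9674 = 0.14453
  26: 1 × 138.4/1000 × 0.9650 = 0.13356
  27: 1 × 125.1/1000 × 0.9548 = 0.11945
  28: 1 × 129.4/1000 × 0.9443 = 0.12219
  29: 1 × 134.5/1000 × 0.9259 = 0.12453
Sum = 0.90977
NRR = 0.49020 × 0.90977 = 0.44597
With NRR below 1 the population is below replacement fertility.

0.446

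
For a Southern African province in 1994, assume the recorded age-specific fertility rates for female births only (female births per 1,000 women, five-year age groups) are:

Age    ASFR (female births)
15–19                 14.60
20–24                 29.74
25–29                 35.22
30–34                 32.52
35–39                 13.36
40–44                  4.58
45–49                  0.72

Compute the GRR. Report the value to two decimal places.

Sum of female ASFRs = 14.60 + 29.74 + 35.22 + 32.52 + 13.36 + 4.58 + 0.72 = 130.74
GRR = 5 × 130.74 / 1000 = 0.6537

0.65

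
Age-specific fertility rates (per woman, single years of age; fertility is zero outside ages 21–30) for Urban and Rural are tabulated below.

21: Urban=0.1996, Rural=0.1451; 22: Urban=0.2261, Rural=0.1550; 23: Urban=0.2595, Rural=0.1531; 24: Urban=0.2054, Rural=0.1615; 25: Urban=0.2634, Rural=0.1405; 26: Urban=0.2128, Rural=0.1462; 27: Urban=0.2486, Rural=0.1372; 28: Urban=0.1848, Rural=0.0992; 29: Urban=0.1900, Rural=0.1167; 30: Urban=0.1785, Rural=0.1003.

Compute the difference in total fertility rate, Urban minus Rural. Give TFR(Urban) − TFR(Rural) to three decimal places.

Urban:
  Sum of ASFRs = 0.1996 + 0.2261 + 0.2595 + 0.2054 + 0.2634 + 0.2128 + 0.2486 + 0.1848 + 0.1900 + 0.1785 = 2.1687
  TFR = 2.1687
Rural:
  Sum of ASFRs = 0.1451 + 0.1550 + 0.1531 + 0.1615 + 0.1405 + 0.1462 + 0.1372 + 0.0992 + 0.1167 + 0.1003 = 1.3548
  TFR = 1.3548
Difference = 2.1687 − 1.3548 = 0.8139

0.814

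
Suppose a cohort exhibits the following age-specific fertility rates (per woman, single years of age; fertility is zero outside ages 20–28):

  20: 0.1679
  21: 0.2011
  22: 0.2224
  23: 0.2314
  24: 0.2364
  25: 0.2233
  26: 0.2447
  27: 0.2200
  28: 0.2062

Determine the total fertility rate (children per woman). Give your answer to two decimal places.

Sum of ASFRs = 0.1679 + 0.2011 + 0.2224 + 0.2314 + 0.2364 + 0.2233 + 0.2447 + 0.2200 + 0.2062 = 1.9534
TFR = 1.9534

1.95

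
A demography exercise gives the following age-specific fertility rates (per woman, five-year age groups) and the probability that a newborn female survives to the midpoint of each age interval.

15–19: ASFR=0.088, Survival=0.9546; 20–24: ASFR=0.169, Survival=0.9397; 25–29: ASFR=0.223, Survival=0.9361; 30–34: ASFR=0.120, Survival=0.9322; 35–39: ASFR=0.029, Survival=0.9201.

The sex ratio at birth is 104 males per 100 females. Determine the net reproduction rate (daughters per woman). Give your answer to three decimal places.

Proportion female at birth = 100 / (100 + 104) = 0.49020.
Per-age-group product (5 × ASFR × survival probability):
  15–19: 5 × 0.088 × 0.9546 = 0.42002
  20–24: 5 × 0.169 × 0.9397 = 0.79405
  25–29: 5 × 0.223 × 0.9361 = 1.04375
  30–34: 5 × 0.120 × 0.9322 = 0.55932
  35–39: 5 × 0.029 × 0.9201 = 0.13341
Sum = 2.95055
NRR = 0.49020 × 2.95055 = 1.44636
An NRR exceeding 1 indicates intrinsic growth under these rates.

1.446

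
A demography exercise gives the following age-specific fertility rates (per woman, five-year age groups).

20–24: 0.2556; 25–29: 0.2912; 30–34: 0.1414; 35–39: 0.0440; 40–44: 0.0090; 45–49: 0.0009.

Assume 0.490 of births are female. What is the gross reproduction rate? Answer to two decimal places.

Proportion female at birth = 0.490.
Sum of ASFRs = 0.2556 + 0.2912 + 0.1414 + 0.0440 + 0.0090 + 0.0009 = 0.7421
TFR = 5 × 0.7421 = 3.7105
GRR = 0.490 × 3.7105 = 1.81815

1.82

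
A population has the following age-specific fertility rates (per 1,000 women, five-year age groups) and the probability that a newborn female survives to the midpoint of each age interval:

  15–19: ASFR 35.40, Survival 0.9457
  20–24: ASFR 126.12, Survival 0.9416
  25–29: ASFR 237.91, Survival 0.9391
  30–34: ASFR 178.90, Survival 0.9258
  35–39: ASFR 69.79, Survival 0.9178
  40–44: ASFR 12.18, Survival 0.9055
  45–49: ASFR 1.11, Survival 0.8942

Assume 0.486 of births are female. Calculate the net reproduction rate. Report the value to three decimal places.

1.500

Proportion female at birth = 0.486.
Per-age-group product (5 × ASFR × survival probability):
  15–19: 5 × 35.40/1000 × 0.9457 = 0.16739
  20–24: 5 × 126.12/1000 × 0.9416 = 0.59377
  25–29: 5 × 237.91/1000 × 0.9391 = 1.11711
  30–34: 5 × 178.90/1000 × 0.9258 = 0.82813
  35–39: 5 × 69.79/1000 × 0.9178 = 0.32027
  40–44: 5 × 12.18/1000 × 0.9055 = 0.05514
  45–49: 5 × 1.11/1000 × 0.8942 = 0.00496
Sum = 3.08677
NRR = 0.486 × 3.08677 = 1.50017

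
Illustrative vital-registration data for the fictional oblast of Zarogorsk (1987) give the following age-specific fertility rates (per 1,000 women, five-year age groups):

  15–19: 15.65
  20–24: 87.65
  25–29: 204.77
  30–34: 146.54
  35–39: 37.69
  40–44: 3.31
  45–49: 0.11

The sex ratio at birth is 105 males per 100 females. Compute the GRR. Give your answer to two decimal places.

1.21

Proportion female at birth = 100 / (100 + 105) = 0.48780.
Sum of ASFRs = 15.65 + 87.65 + 204.77 + 146.54 + 37.69 + 3.31 + 0.11 = 495.72
TFR = 5 × 495.72 / 1000 = 2.4786
GRR = 0.48780 × 2.4786 = 1.20906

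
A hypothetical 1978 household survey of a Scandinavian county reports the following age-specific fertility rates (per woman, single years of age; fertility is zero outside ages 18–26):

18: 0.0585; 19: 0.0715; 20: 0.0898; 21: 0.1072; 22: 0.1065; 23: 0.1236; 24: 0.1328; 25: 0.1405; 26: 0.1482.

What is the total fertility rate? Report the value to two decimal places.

Sum of ASFRs = 0.0585 + 0.0715 + 0.0898 + 0.1072 + 0.1065 + 0.1236 + 0.1328 + 0.1405 + 0.1482 = 0.9786
TFR = 0.9786

0.98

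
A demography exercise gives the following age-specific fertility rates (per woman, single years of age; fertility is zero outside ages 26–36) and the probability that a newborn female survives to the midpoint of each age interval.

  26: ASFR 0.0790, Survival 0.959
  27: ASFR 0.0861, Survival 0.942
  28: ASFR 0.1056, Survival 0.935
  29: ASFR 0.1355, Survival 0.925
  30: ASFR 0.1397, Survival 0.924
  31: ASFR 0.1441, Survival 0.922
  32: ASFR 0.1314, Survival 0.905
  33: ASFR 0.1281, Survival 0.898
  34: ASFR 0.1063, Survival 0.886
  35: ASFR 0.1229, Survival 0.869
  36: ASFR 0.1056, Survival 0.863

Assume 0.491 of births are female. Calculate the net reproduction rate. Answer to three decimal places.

0.574

Proportion female at birth = 0.491.
Weighting each age-specific rate by interval width and survival:
  26: 1 × 0.0790 × 0.959 = 0.07576
  27: 1 × 0.0861 × 0.942 = 0.08111
  28: 1 × 0.1056 × 0.935 = 0.09874
  29: 1 × 0.1355 × 0.925 = 0.12534
  30: 1 × 0.1397 × 0.924 = 0.12908
  31: 1 × 0.1441 × 0.922 = 0.13286
  32: 1 × 0.1314 × 0.905 = 0.11892
  33: 1 × 0.1281 × 0.898 = 0.11503
  34: 1 × 0.1063 × 0.886 = 0.09418
  35: 1 × 0.1229 × 0.869 = 0.10680
  36: 1 × 0.1056 × 0.863 = 0.09113
Sum = 1.16895
NRR = 0.491 × 1.16895 = 0.57395
With NRR below 1 the population is below replacement fertility.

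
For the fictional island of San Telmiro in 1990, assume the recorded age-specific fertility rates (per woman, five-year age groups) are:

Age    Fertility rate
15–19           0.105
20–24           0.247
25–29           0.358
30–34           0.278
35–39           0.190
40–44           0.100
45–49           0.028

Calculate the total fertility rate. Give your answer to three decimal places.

6.530

Sum of ASFRs = 0.105 + 0.247 + 0.358 + 0.278 + 0.190 + 0.100 + 0.028 = 1.306
TFR = 5 × 1.306 = 6.53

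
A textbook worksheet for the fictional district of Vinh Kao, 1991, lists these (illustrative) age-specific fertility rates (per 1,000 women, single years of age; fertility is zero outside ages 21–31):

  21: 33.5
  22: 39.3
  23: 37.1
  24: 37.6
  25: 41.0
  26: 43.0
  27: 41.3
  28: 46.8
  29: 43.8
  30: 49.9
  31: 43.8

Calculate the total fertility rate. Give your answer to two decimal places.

Sum of ASFRs = 33.5 + 39.3 + 37.1 + 37.6 + 41.0 + 43.0 + 41.3 + 46.8 + 43.8 + 49.9 + 43.8 = 457.1
TFR = 457.1 / 1000 = 0.4571

0.46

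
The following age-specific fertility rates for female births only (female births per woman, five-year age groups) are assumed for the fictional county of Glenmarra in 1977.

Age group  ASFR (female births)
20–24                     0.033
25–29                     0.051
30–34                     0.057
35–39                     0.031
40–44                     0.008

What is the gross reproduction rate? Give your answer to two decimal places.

Sum of female ASFRs = 0.033 + 0.051 + 0.057 + 0.031 + 0.008 = 0.180
GRR = 5 × 0.180 = 0.9

0.90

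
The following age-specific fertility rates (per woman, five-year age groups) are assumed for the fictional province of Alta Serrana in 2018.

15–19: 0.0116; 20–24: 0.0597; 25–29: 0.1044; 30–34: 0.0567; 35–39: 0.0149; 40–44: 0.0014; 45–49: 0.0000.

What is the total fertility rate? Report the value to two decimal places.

1.24

Sum of ASFRs = 0.0116 + 0.0597 + 0.1044 + 0.0567 + 0.0149 + 0.0014 + 0.0000 = 0.2487
TFR = 5 × 0.2487 = 1.2435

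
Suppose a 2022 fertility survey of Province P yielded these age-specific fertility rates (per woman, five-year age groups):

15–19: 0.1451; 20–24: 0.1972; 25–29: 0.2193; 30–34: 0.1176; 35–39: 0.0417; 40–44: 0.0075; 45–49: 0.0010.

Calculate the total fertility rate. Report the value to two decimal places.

3.65

Sum of ASFRs = 0.1451 + 0.1972 + 0.2193 + 0.1176 + 0.0417 + 0.0075 + 0.0010 = 0.7294
TFR = 5 × 0.7294 = 3.647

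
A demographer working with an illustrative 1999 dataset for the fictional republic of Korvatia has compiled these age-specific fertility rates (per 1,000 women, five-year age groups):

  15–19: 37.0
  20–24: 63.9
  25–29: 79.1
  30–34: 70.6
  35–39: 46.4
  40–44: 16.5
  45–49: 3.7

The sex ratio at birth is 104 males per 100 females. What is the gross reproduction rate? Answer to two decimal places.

Proportion female at birth = 100 / (100 + 104) = 0.49020.
Sum of ASFRs = 37.0 + 63.9 + 79.1 + 70.6 + 46.4 + 16.5 + 3.7 = 317.2
TFR = 5 × 317.2 / 1000 = 1.586
GRR = 0.49020 × 1.586 = 0.77746

0.78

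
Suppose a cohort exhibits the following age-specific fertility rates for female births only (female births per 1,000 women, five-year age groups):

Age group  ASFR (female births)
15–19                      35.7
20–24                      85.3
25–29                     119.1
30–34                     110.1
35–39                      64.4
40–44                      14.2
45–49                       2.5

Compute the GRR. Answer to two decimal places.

Sum of female ASFRs = 35.7 + 85.3 + 119.1 + 110.1 + 64.4 + 14.2 + 2.5 = 431.3
GRR = 5 × 431.3 / 1000 = 2.1565

2.16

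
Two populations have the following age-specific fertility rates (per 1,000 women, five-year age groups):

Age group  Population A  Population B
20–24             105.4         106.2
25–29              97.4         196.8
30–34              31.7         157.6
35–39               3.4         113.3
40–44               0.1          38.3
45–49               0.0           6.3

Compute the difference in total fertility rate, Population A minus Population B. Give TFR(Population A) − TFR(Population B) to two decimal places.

Population A:
  Sum of ASFRs = 105.4 + 97.4 + 31.7 + 3.4 + 0.1 + 0.0 = 238.0
  TFR = 5 × 238.0 / 1000 = 1.19
Population B:
  Sum of ASFRs = 106.2 + 196.8 + 157.6 + 113.3 + 38.3 + 6.3 = 618.5
  TFR = 5 × 618.5 / 1000 = 3.0925
Difference = 1.19 − 3.0925 = -1.9025

-1.90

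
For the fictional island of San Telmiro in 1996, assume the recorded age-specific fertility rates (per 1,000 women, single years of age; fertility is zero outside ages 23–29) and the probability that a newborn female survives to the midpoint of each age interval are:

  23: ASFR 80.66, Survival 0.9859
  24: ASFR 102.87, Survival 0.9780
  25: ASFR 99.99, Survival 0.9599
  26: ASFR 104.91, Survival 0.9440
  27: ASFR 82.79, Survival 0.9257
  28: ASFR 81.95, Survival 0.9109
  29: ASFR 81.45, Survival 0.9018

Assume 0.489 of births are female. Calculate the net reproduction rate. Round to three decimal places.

0.293

Proportion female at birth = 0.489.
Survival-weighted fertility by age (1·fₓ·Sₓ):
  23: 1 × 80.66/1000 × 0.9859 = 0.07952
  24: 1 × 102.87/1000 × 0.9780 = 0.10061
  25: 1 × 99.99/1000 × 0.9599 = 0.09598
  26: 1 × 104.91/1000 × 0.9440 = 0.09904
  27: 1 × 82.79/1000 × 0.9257 = 0.07664
  28: 1 × 81.95/1000 × 0.9109 = 0.07465
  29: 1 × 81.45/1000 × 0.9018 = 0.07345
Sum = 0.59989
NRR = 0.489 × 0.59989 = 0.29335
An NRR under 1 implies long-run decline under these rates.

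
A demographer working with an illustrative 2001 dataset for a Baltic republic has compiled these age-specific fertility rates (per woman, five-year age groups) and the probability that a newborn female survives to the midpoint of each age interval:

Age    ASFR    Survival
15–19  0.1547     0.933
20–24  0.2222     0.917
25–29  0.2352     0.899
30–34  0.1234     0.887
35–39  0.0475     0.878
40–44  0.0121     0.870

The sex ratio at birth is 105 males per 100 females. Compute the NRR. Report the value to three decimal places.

Proportion female at birth = 100 / (100 + 105) = 0.48780.
Per-age-group product (5 × ASFR × survival probability):
  15–19: 5 × 0.1547 × 0.933 = 0.72168
  20–24: 5 × 0.2222 × 0.917 = 1.01879
  25–29: 5 × 0.2352 × 0.899 = 1.05722
  30–34: 5 × 0.1234 × 0.887 = 0.54728
  35–39: 5 × 0.0475 × 0.878 = 0.20853
  40–44: 5 × 0.0121 × 0.870 = 0.05264
Sum = 3.60614
NRR = 0.48780 × 3.60614 = 1.75908

1.759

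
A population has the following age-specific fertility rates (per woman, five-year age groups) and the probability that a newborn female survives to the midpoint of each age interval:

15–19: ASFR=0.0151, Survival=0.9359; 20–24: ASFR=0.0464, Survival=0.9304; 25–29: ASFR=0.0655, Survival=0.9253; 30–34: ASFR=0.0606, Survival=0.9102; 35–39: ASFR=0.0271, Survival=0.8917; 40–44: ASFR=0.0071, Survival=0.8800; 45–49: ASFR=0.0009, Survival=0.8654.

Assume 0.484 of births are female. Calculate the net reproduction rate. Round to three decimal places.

Proportion female at birth = 0.484.
Survival-weighted fertility by age (5·fₓ·Sₓ):
  15–19: 5 × 0.0151 × 0.9359 = 0.07066
  20–24: 5 × 0.0464 × 0.9304 = 0.21585
  25–29: 5 × 0.0655 × 0.9253 = 0.30304
  30–34: 5 × 0.0606 × 0.9102 = 0.27579
  35–39: 5 × 0.0271 × 0.8917 = 0.12083
  40–44: 5 × 0.0071 × 0.8800 = 0.03124
  45–49: 5 × 0.0009 × 0.8654 = 0.00389
Sum = 1.02130
NRR = 0.484 × 1.02130 = 0.49431

0.494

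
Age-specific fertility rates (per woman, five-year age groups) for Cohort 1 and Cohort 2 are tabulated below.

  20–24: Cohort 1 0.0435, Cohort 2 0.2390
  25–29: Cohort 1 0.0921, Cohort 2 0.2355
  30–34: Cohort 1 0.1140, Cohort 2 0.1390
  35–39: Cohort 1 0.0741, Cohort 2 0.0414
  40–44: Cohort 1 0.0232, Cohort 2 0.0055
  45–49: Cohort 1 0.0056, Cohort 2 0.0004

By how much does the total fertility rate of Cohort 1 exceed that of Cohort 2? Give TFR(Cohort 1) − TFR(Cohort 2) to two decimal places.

Cohort 1:
  Sum of ASFRs = 0.0435 + 0.0921 + 0.1140 + 0.0741 + 0.0232 + 0.0056 = 0.3525
  TFR = 5 × 0.3525 = 1.7625
Cohort 2:
  Sum of ASFRs = 0.2390 + 0.2355 + 0.1390 + 0.0414 + 0.0055 + 0.0004 = 0.6608
  TFR = 5 × 0.6608 = 3.304
Difference = 1.7625 − 3.304 = -1.5415

-1.54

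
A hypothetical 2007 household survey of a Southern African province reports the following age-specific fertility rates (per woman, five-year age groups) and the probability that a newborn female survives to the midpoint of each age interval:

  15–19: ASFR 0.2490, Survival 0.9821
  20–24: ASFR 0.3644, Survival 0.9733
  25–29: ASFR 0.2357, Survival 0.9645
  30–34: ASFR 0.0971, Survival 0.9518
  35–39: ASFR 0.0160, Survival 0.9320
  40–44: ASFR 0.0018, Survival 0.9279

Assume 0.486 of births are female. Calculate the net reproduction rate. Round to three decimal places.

Proportion female at birth = 0.486.
Each age group contributes 5 × ASFR × survival:
  15–19: 5 × 0.2490 × 0.9821 = 1.22271
  20–24: 5 × 0.3644 × 0.9733 = 1.77335
  25–29: 5 × 0.2357 × 0.9645 = 1.13666
  30–34: 5 × 0.0971 × 0.9518 = 0.46210
  35–39: 5 × 0.0160 × 0.9320 = 0.07456
  40–44: 5 × 0.0018 × 0.9279 = 0.00835
Sum = 4.67773
NRR = 0.486 × 4.67773 = 2.27338

2.273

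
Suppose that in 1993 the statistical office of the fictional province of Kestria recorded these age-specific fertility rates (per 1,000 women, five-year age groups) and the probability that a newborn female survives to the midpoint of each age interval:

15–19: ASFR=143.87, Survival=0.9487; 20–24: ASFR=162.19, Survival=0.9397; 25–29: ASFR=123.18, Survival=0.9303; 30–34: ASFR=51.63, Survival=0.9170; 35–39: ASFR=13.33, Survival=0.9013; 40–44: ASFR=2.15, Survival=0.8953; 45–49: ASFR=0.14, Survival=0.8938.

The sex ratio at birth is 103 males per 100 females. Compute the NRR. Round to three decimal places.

Proportion female at birth = 100 / (100 + 103) = 0.49261.
Weighting each age-specific rate by interval width and survival:
  15–19: 5 × 143.87/1000 × 0.9487 = 0.68245
  20–24: 5 × 162.19/1000 × 0.9397 = 0.76205
  25–29: 5 × 123.18/1000 × 0.9303 = 0.57297
  30–34: 5 × 51.63/1000 × 0.9170 = 0.23672
  35–39: 5 × 13.33/1000 × 0.9013 = 0.06007
  40–44: 5 × 2.15/1000 × 0.8953 = 0.00962
  45–49: 5 × 0.14/1000 × 0.8938 = 0.00063
Sum = 2.32451
NRR = 0.49261 × 2.32451 = 1.14508

1.145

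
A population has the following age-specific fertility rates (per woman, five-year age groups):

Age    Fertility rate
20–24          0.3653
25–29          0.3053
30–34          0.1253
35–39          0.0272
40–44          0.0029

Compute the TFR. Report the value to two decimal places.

Sum of ASFRs = 0.3653 + 0.3053 + 0.1253 + 0.0272 + 0.0029 = 0.8260
TFR = 5 × 0.8260 = 4.13

4.13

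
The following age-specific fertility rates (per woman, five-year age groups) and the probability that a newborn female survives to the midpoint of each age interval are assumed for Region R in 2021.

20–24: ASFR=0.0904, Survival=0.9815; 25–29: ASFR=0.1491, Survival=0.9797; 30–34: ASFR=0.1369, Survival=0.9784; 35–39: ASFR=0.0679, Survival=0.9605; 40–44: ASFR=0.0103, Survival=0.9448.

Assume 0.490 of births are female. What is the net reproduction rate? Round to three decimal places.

1.087

Proportion female at birth = 0.490.
Per-age-group product (5 × ASFR × survival probability):
  20–24: 5 × 0.0904 × 0.9815 = 0.44364
  25–29: 5 × 0.1491 × 0.9797 = 0.73037
  30–34: 5 × 0.1369 × 0.9784 = 0.66971
  35–39: 5 × 0.0679 × 0.9605 = 0.32609
  40–44: 5 × 0.0103 × 0.9448 = 0.04866
Sum = 2.21847
NRR = 0.490 × 2.21847 = 1.08705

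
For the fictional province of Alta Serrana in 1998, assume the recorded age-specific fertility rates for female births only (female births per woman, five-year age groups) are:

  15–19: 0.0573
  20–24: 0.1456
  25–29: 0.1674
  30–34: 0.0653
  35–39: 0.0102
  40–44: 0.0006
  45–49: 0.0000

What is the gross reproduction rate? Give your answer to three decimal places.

Sum of female ASFRs = 0.0573 + 0.1456 + 0.1674 + 0.0653 + 0.0102 + 0.0006 + 0.0000 = 0.4464
GRR = 5 × 0.4464 = 2.232

2.232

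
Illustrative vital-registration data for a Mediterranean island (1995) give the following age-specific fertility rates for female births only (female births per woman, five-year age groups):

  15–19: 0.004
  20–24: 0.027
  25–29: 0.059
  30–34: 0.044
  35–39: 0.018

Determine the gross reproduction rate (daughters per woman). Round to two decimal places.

Sum of female ASFRs = 0.004 + 0.027 + 0.059 + 0.044 + 0.018 = 0.152
GRR = 5 × 0.152 = 0.76

0.76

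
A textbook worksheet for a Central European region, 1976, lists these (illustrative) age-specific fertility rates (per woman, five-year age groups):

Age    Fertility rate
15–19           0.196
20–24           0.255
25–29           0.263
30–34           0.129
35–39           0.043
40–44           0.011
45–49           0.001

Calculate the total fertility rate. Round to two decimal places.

4.49

Sum of ASFRs = 0.196 + 0.255 + 0.263 + 0.129 + 0.043 + 0.011 + 0.001 = 0.898
TFR = 5 × 0.898 = 4.49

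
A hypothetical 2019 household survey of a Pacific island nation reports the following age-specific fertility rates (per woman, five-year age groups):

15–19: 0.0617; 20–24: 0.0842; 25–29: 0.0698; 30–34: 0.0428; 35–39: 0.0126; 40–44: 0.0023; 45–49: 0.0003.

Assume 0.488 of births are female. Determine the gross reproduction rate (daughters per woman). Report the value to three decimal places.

0.668

Proportion female at birth = 0.488.
Sum of ASFRs = 0.0617 + 0.0842 + 0.0698 + 0.0428 + 0.0126 + 0.0023 + 0.0003 = 0.2737
TFR = 5 × 0.2737 = 1.3685
GRR = 0.488 × 1.3685 = 0.66783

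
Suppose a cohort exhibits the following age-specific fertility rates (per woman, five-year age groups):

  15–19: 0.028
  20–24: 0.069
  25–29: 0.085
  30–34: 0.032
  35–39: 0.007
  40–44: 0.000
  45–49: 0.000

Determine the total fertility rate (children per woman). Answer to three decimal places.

1.105

Sum of ASFRs = 0.028 + 0.069 + 0.085 + 0.032 + 0.007 + 0.000 + 0.000 = 0.221
TFR = 5 × 0.221 = 1.105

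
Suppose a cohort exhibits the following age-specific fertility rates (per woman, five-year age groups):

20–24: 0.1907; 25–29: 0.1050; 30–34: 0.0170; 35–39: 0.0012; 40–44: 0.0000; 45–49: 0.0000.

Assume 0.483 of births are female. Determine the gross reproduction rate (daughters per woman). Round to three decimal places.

0.758

Proportion female at birth = 0.483.
Sum of ASFRs = 0.1907 + 0.1050 + 0.0170 + 0.0012 + 0.0000 + 0.0000 = 0.3139
TFR = 5 × 0.3139 = 1.5695
GRR = 0.483 × 1.5695 = 0.75807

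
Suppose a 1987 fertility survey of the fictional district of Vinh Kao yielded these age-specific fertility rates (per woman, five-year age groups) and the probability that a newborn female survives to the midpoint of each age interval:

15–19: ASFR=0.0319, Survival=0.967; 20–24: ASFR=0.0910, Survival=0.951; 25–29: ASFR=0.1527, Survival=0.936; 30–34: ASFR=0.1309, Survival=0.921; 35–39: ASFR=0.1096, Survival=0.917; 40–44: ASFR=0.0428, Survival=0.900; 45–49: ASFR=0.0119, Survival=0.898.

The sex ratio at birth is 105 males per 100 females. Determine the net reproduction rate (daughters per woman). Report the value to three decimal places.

Proportion female at birth = 100 / (100 + 105) = 0.48780.
Per-age-group product (5 × ASFR × survival probability):
  15–19: 5 × 0.0319 × 0.967 = 0.15424
  20–24: 5 × 0.0910 × 0.951 = 0.43271
  25–29: 5 × 0.1527 × 0.936 = 0.71464
  30–34: 5 × 0.1309 × 0.921 = 0.60279
  35–39: 5 × 0.1096 × 0.917 = 0.50252
  40–44: 5 × 0.0428 × 0.900 = 0.19260
  45–49: 5 × 0.0119 × 0.898 = 0.05343
Sum = 2.65293
NRR = 0.48780 × 2.65293 = 1.29410

1.294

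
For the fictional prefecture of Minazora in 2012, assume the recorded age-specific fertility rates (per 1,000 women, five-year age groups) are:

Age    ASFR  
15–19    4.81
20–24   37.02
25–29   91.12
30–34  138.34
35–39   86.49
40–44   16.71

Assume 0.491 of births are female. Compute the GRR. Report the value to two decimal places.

0.92

Proportion female at birth = 0.491.
Sum of ASFRs = 4.81 + 37.02 + 91.12 + 138.34 + 86.49 + 16.71 = 374.49
TFR = 5 × 374.49 / 1000 = 1.87245
GRR = 0.491 × 1.87245 = 0.91937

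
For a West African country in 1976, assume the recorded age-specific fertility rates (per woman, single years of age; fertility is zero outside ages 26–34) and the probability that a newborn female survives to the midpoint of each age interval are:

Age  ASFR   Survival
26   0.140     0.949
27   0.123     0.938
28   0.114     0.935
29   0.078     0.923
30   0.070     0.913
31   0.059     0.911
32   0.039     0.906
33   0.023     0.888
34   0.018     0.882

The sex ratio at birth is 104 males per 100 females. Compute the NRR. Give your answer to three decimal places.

Proportion female at birth = 100 / (100 + 104) = 0.49020.
Survival-weighted fertility by age (1·fₓ·Sₓ):
  26: 1 × 0.140 × 0.949 = 0.13286
  27: 1 × 0.123 × 0.938 = 0.11537
  28: 1 × 0.114 × 0.935 = 0.10659
  29: 1 × 0.078 × 0.923 = 0.07199
  30: 1 × 0.070 × 0.913 = 0.06391
  31: 1 × 0.059 × 0.911 = 0.05375
  32: 1 × 0.039 × 0.906 = 0.03533
  33: 1 × 0.023 × 0.888 = 0.02042
  34: 1 × 0.018 × 0.882 = 0.01588
Sum = 0.61610
NRR = 0.49020 × 0.61610 = 0.30201

0.302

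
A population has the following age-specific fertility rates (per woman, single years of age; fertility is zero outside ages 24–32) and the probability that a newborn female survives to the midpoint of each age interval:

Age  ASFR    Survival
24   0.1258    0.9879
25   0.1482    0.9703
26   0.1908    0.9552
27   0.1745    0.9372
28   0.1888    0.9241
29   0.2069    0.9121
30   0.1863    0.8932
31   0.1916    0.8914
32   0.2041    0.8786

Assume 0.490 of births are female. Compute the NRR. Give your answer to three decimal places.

Proportion female at birth = 0.490.
Each age group contributes 1 × ASFR × survival:
  24: 1 × 0.1258 × 0.9879 = 0.12428
  25: 1 × 0.1482 × 0.9703 = 0.14380
  26: 1 × 0.1908 × 0.9552 = 0.18225
  27: 1 × 0.1745 × 0.9372 = 0.16354
  28: 1 × 0.1888 × 0.9241 = 0.17447
  29: 1 × 0.2069 × 0.9121 = 0.18871
  30: 1 × 0.1863 × 0.8932 = 0.16640
  31: 1 × 0.1916 × 0.8914 = 0.17079
  32: 1 × 0.2041 × 0.8786 = 0.17932
Sum = 1.49356
NRR = 0.490 × 1.49356 = 0.73184

0.732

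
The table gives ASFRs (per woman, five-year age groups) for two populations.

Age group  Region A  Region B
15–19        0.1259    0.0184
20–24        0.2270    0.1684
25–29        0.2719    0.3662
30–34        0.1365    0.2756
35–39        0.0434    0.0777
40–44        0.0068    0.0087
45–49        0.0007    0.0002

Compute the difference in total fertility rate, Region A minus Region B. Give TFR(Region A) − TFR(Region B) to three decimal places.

Region A:
  Sum of ASFRs = 0.1259 + 0.2270 + 0.2719 + 0.1365 + 0.0434 + 0.0068 + 0.0007 = 0.8122
  TFR = 5 × 0.8122 = 4.061
Region B:
  Sum of ASFRs = 0.0184 + 0.1684 + 0.3662 + 0.2756 + 0.0777 + 0.0087 + 0.0002 = 0.9152
  TFR = 5 × 0.9152 = 4.576
Difference = 4.061 − 4.576 = -0.515

-0.515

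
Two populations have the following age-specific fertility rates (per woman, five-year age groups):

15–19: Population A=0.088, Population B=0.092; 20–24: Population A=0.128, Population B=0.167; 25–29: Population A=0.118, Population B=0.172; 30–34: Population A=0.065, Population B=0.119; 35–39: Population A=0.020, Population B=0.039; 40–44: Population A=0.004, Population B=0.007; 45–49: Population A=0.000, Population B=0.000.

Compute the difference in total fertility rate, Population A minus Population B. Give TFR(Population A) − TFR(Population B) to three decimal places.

-0.865

Population A:
  Sum of ASFRs = 0.088 + 0.128 + 0.118 + 0.065 + 0.020 + 0.004 + 0.000 = 0.423
  TFR = 5 × 0.423 = 2.115
Population B:
  Sum of ASFRs = 0.092 + 0.167 + 0.172 + 0.119 + 0.039 + 0.007 + 0.000 = 0.596
  TFR = 5 × 0.596 = 2.98
Difference = 2.115 − 2.98 = -0.865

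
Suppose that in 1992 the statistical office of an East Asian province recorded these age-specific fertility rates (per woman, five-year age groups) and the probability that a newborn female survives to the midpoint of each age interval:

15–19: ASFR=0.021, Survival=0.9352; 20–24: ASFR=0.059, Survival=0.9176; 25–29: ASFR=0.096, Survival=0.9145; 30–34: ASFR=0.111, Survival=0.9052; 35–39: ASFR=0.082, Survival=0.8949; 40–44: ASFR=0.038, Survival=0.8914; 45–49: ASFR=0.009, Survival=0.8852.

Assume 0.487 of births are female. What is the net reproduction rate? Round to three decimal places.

0.919

Proportion female at birth = 0.487.
Per-age-group product (5 × ASFR × survival probability):
  15–19: 5 × 0.021 × 0.9352 = 0.09820
  20–24: 5 × 0.059 × 0.9176 = 0.27069
  25–29: 5 × 0.096 × 0.9145 = 0.43896
  30–34: 5 × 0.111 × 0.9052 = 0.50239
  35–39: 5 × 0.082 × 0.8949 = 0.36691
  40–44: 5 × 0.038 × 0.8914 = 0.16937
  45–49: 5 × 0.009 × 0.8852 = 0.03983
Sum = 1.88635
NRR = 0.487 × 1.88635 = 0.91865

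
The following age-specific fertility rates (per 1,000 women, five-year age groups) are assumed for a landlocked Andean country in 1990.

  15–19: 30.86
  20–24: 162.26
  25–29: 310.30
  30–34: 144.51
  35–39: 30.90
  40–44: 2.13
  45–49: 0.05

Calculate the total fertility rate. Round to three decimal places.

3.405

Sum of ASFRs = 30.86 + 162.26 + 310.30 + 144.51 + 30.90 + 2.13 + 0.05 = 681.01
TFR = 5 × 681.01 / 1000 = 3.40505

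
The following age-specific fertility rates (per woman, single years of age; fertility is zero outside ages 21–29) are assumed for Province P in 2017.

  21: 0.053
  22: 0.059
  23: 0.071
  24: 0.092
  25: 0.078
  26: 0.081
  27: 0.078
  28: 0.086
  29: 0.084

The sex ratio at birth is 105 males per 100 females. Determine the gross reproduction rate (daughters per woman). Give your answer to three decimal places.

0.333

Proportion female at birth = 100 / (100 + 105) = 0.48780.
Sum of ASFRs = 0.053 + 0.059 + 0.071 + 0.092 + 0.078 + 0.081 + 0.078 + 0.086 + 0.084 = 0.682
TFR = 0.682
GRR = 0.48780 × 0.682 = 0.33268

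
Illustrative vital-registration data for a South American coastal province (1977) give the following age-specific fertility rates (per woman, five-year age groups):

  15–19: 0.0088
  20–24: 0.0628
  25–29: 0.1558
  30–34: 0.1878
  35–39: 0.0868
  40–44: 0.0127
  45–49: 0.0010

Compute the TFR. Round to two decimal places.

Sum of ASFRs = 0.0088 + 0.0628 + 0.1558 + 0.1878 + 0.0868 + 0.0127 + 0.0010 = 0.5157
TFR = 5 × 0.5157 = 2.5785

2.58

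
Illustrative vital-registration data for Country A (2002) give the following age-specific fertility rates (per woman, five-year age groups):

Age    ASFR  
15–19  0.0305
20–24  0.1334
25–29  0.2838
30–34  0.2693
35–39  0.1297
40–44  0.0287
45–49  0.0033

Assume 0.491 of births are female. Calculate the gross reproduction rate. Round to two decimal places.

Proportion female at birth = 0.491.
Sum of ASFRs = 0.0305 + 0.1334 + 0.2838 + 0.2693 + 0.1297 + 0.0287 + 0.0033 = 0.8787
TFR = 5 × 0.8787 = 4.3935
GRR = 0.491 × 4.3935 = 2.15721

2.16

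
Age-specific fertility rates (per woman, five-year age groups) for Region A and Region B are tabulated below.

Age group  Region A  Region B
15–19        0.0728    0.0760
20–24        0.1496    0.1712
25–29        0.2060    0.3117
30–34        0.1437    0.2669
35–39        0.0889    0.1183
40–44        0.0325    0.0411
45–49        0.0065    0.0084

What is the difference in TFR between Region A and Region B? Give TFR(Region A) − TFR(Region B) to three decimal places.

-1.468

Region A:
  Sum of ASFRs = 0.0728 + 0.1496 + 0.2060 + 0.1437 + 0.0889 + 0.0325 + 0.0065 = 0.7000
  TFR = 5 × 0.7000 = 3.5
Region B:
  Sum of ASFRs = 0.0760 + 0.1712 + 0.3117 + 0.2669 + 0.1183 + 0.0411 + 0.0084 = 0.9936
  TFR = 5 × 0.9936 = 4.968
Difference = 3.5 − 4.968 = -1.468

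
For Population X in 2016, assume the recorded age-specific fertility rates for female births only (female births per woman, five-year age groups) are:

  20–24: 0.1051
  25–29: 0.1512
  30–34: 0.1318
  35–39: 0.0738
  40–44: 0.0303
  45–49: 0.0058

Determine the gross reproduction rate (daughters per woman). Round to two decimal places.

Sum of female ASFRs = 0.1051 + 0.1512 + 0.1318 + 0.0738 + 0.0303 + 0.0058 = 0.4980
GRR = 5 × 0.4980 = 2.49

2.49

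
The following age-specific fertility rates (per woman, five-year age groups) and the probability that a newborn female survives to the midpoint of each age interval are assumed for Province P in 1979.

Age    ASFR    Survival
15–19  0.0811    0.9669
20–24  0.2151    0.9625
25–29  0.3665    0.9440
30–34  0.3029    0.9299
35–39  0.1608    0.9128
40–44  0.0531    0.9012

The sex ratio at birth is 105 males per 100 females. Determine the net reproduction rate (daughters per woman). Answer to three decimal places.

Proportion female at birth = 100 / (100 + 105) = 0.48780.
Per-age-group product (5 × ASFR × survival probability):
  15–19: 5 × 0.0811 × 0.9669 = 0.39208
  20–24: 5 × 0.2151 × 0.9625 = 1.03517
  25–29: 5 × 0.3665 × 0.9440 = 1.72988
  30–34: 5 × 0.3029 × 0.9299 = 1.40833
  35–39: 5 × 0.1608 × 0.9128 = 0.73389
  40–44: 5 × 0.0531 × 0.9012 = 0.23927
Sum = 5.53862
NRR = 0.48780 × 5.53862 = 2.70174
With NRR above 1 the population is above replacement fertility.

2.702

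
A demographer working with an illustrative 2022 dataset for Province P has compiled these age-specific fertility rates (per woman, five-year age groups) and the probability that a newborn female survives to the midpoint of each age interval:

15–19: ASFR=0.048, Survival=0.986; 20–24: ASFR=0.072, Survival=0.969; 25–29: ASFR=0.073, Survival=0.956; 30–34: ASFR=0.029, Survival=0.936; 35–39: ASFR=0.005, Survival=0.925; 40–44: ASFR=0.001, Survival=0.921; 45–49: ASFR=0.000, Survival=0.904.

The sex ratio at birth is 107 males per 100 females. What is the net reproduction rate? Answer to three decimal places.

0.530

Proportion female at birth = 100 / (100 + 107) = 0.48309.
Each age group contributes 5 × ASFR × survival:
  15–19: 5 × 0.048 × 0.986 = 0.23664
  20–24: 5 × 0.072 × 0.969 = 0.34884
  25–29: 5 × 0.073 × 0.956 = 0.34894
  30–34: 5 × 0.029 × 0.936 = 0.13572
  35–39: 5 × 0.005 × 0.925 = 0.02313
  40–44: 5 × 0.001 × 0.921 = 0.00461
  45–49: 5 × 0.000 × 0.904 = 0.00000
Sum = 1.09788
NRR = 0.48309 × 1.09788 = 0.53037
An NRR under 1 implies long-run decline under these rates.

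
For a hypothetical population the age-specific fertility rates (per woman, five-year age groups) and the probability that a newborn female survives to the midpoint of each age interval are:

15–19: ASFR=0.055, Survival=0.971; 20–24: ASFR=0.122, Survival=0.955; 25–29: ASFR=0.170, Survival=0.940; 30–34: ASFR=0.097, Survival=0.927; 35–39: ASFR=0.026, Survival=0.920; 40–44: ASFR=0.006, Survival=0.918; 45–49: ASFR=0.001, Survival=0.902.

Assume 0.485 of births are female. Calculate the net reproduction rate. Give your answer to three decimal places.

Proportion female at birth = 0.485.
Weighting each age-specific rate by interval width and survival:
  15–19: 5 × 0.055 × 0.971 = 0.26703
  20–24: 5 × 0.122 × 0.955 = 0.58255
  25–29: 5 × 0.170 × 0.940 = 0.79900
  30–34: 5 × 0.097 × 0.927 = 0.44960
  35–39: 5 × 0.026 × 0.920 = 0.11960
  40–44: 5 × 0.006 × 0.918 = 0.02754
  45–49: 5 × 0.001 × 0.902 = 0.00451
Sum = 2.24983
NRR = 0.485 × 2.24983 = 1.09117
An NRR exceeding 1 indicates intrinsic growth under these rates.

1.091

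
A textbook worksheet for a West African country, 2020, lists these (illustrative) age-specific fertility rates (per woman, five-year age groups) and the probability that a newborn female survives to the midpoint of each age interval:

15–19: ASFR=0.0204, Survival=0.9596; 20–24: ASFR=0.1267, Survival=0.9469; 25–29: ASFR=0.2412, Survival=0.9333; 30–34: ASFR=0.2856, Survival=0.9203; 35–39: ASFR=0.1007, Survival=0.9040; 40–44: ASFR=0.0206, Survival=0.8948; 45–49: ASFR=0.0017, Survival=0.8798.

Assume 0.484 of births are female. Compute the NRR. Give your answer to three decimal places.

Proportion female at birth = 0.484.
Weighting each age-specific rate by interval width and survival:
  15–19: 5 × 0.0204 × 0.9596 = 0.09788
  20–24: 5 × 0.1267 × 0.9469 = 0.59986
  25–29: 5 × 0.2412 × 0.9333 = 1.12556
  30–34: 5 × 0.2856 × 0.9203 = 1.31419
  35–39: 5 × 0.1007 × 0.9040 = 0.45516
  40–44: 5 × 0.0206 × 0.8948 = 0.09216
  45–49: 5 × 0.0017 × 0.8798 = 0.00748
Sum = 3.69229
NRR = 0.484 × 3.69229 = 1.78707
An NRR exceeding 1 indicates intrinsic growth under these rates.

1.787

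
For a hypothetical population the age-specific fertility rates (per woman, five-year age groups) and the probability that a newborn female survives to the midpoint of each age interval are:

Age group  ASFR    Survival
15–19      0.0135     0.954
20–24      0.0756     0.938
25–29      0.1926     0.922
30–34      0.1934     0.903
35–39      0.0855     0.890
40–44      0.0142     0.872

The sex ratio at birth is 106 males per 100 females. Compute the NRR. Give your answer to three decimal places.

1.273

Proportion female at birth = 100 / (100 + 106) = 0.48544.
Each age group contributes 5 × ASFR × survival:
  15–19: 5 × 0.0135 × 0.954 = 0.06440
  20–24: 5 × 0.0756 × 0.938 = 0.35456
  25–29: 5 × 0.1926 × 0.922 = 0.88789
  30–34: 5 × 0.1934 × 0.903 = 0.87320
  35–39: 5 × 0.0855 × 0.890 = 0.38048
  40–44: 5 × 0.0142 × 0.872 = 0.06191
Sum = 2.62244
NRR = 0.48544 × 2.62244 = 1.27304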